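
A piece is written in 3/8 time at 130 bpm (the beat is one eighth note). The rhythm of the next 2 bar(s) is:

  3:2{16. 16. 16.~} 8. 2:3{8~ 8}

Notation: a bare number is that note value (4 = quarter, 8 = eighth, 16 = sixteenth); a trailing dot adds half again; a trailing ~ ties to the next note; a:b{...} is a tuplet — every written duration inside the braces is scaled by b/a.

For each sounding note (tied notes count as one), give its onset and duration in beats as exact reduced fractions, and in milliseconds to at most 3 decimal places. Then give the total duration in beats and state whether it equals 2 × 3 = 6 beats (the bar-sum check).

1) 0.0ms=0b +230.769ms=1/2b
2) 230.769ms=1/2b +230.769ms=1/2b
3) 461.538ms=1b +923.077ms=2b
4) 1384.615ms=3b +1384.615ms=3b
Σ=6b of 6 (130bpm 3/8) — PASS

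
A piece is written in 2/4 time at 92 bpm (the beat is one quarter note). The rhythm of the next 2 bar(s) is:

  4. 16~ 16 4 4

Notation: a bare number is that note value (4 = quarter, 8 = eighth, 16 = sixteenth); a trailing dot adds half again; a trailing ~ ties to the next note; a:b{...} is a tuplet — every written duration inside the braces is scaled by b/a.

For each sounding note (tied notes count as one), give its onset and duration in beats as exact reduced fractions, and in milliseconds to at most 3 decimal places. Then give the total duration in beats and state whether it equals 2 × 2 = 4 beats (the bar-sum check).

1) 0.0ms=0b +978.261ms=3/2b
2) 978.261ms=3/2b +326.087ms=1/2b
3) 1304.348ms=2b +652.174ms=1b
4) 1956.522ms=3b +652.174ms=1b
Σ=4b of 4 (92bpm 2/4) — PASS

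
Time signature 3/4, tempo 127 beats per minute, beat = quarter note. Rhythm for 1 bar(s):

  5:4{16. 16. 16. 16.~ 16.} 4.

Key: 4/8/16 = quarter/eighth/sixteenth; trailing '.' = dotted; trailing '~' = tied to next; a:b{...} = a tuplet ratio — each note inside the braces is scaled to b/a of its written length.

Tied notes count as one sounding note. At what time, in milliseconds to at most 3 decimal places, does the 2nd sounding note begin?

1. 0.0ms @ 0 + 141.732ms (3/10)
2. 141.732ms @ 3/10 + 141.732ms (3/10)
3. 283.465ms @ 3/5 + 141.732ms (3/10)
4. 425.197ms @ 9/10 + 283.465ms (3/5)
5. 708.661ms @ 3/2 + 708.661ms (3/2)

note 2 onset = 3/10b = 141.732ms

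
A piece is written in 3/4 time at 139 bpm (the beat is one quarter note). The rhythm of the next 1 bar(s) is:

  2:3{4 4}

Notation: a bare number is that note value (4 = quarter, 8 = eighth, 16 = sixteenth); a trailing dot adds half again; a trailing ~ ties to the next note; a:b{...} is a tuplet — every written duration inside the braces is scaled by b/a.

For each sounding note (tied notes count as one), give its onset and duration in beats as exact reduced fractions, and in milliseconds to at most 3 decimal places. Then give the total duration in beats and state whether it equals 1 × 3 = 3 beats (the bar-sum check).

1) 0.0ms=0b +647.482ms=3/2b
2) 647.482ms=3/2b +647.482ms=3/2b
Σ=3b of 3 (139bpm 3/4) — PASS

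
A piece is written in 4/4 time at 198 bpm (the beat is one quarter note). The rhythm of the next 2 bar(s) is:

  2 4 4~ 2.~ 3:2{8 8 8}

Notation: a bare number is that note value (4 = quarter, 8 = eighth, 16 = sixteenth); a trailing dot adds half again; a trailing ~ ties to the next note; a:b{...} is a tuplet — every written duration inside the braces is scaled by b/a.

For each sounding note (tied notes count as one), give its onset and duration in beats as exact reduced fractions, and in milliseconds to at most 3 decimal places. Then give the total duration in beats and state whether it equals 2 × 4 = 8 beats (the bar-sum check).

1) 0.0ms=0b +606.061ms=2b
2) 606.061ms=2b +303.03ms=1b
3) 909.091ms=3b +1313.131ms=13/3b
4) 2222.222ms=22/3b +101.01ms=1/3b
5) 2323.232ms=23/3b +101.01ms=1/3b
Σ=8b of 8 (198bpm 4/4) — PASS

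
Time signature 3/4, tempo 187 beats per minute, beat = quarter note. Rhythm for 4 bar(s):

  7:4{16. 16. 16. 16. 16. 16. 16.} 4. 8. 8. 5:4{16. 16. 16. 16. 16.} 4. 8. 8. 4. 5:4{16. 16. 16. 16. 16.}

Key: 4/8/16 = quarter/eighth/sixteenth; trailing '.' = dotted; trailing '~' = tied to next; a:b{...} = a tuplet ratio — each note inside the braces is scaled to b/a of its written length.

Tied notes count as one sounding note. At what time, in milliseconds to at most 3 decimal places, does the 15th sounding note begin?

1. 0.0ms @ 0 + 68.755ms (3/14)
2. 68.755ms @ 3/14 + 68.755ms (3/14)
3. 137.51ms @ 3/7 + 68.755ms (3/14)
4. 206.264ms @ 9/14 + 68.755ms (3/14)
5. 275.019ms @ 6/7 + 68.755ms (3/14)
6. 343.774ms @ 15/14 + 68.755ms (3/14)
7. 412.529ms @ 9/7 + 68.755ms (3/14)
8. 481.283ms @ 3/2 + 481.283ms (3/2)
9. 962.567ms @ 3 + 240.642ms (3/4)
10. 1203.209ms @ 15/4 + 240.642ms (3/4)
11. 1443.85ms @ 9/2 + 96.257ms (3/10)
12. 1540.107ms @ 24/5 + 96.257ms (3/10)
13. 1636.364ms @ 51/10 + 96.257ms (3/10)
14. 1732.62ms @ 27/5 + 96.257ms (3/10)
15. 1828.877ms @ 57/10 + 96.257ms (3/10)
16. 1925.134ms @ 6 + 481.283ms (3/2)
17. 2406.417ms @ 15/2 + 240.642ms (3/4)
18. 2647.059ms @ 33/4 + 240.642ms (3/4)
19. 2887.701ms @ 9 + 481.283ms (3/2)
20. 3368.984ms @ 21/2 + 96.257ms (3/10)
21. 3465.241ms @ 54/5 + 96.257ms (3/10)
22. 3561.497ms @ 111/10 + 96.257ms (3/10)
23. 3657.754ms @ 57/5 + 96.257ms (3/10)
24. 3754.011ms @ 117/10 + 96.257ms (3/10)

note 15 onset = 57/10b = 1828.877ms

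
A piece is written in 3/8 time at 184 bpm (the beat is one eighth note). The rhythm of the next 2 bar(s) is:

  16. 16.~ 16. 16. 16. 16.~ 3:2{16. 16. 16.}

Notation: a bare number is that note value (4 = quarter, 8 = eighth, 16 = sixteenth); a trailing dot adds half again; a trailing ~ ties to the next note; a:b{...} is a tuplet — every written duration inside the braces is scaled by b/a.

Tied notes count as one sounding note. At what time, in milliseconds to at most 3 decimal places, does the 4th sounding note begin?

1. 0.0ms @ 0 + 244.565ms (3/4)
2. 244.565ms @ 3/4 + 489.13ms (3/2)
3. 733.696ms @ 9/4 + 244.565ms (3/4)
4. 978.261ms @ 3 + 244.565ms (3/4)
5. 1222.826ms @ 15/4 + 407.609ms (5/4)
6. 1630.435ms @ 5 + 163.043ms (1/2)
7. 1793.478ms @ 11/2 + 163.043ms (1/2)

note 4 onset = 3b = 978.261ms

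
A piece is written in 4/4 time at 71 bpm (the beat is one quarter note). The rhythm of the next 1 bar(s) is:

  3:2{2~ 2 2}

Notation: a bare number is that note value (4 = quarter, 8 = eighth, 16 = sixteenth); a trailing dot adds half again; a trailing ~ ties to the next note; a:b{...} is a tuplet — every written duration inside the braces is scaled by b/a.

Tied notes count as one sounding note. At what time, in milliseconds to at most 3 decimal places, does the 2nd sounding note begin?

note 2 onset = 8/3b = 2253.521ms

1. 0.0ms @ 0 + 2253.521ms (8/3)
2. 2253.521ms @ 8/3 + 1126.761ms (4/3)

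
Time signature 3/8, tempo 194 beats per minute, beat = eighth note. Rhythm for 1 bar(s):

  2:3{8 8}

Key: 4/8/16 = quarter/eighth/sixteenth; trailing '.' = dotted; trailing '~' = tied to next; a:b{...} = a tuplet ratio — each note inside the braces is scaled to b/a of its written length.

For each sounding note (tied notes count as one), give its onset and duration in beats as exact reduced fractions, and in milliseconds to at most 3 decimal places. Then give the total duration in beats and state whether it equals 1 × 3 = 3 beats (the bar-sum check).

1) 0.0ms=0b +463.918ms=3/2b
2) 463.918ms=3/2b +463.918ms=3/2b
Σ=3b of 3 (194bpm 3/8) — PASS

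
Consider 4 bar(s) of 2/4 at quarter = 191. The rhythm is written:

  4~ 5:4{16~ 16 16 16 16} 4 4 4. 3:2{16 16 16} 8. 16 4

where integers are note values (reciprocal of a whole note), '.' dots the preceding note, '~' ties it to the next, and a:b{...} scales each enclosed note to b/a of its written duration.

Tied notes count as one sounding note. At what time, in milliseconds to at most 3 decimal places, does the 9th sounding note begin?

1. 0.0ms @ 0 + 439.791ms (7/5)
2. 439.791ms @ 7/5 + 62.827ms (1/5)
3. 502.618ms @ 8/5 + 62.827ms (1/5)
4. 565.445ms @ 9/5 + 62.827ms (1/5)
5. 628.272ms @ 2 + 314.136ms (1)
6. 942.408ms @ 3 + 314.136ms (1)
7. 1256.545ms @ 4 + 471.204ms (3/2)
8. 1727.749ms @ 11/2 + 52.356ms (1/6)
9. 1780.105ms @ 17/3 + 52.356ms (1/6)
10. 1832.461ms @ 35/6 + 52.356ms (1/6)
11. 1884.817ms @ 6 + 235.602ms (3/4)
12. 2120.419ms @ 27/4 + 78.534ms (1/4)
13. 2198.953ms @ 7 + 314.136ms (1)

note 9 onset = 17/3b = 1780.105ms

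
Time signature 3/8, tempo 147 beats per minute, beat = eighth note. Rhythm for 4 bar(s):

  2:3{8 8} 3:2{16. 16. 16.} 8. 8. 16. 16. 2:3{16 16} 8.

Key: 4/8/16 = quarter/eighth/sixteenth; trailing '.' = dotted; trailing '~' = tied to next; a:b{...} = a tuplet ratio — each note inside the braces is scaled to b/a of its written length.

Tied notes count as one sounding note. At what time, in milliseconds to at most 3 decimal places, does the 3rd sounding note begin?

note 3 onset = 3b = 1224.49ms

1. 0.0ms @ 0 + 612.245ms (3/2)
2. 612.245ms @ 3/2 + 612.245ms (3/2)
3. 1224.49ms @ 3 + 204.082ms (1/2)
4. 1428.571ms @ 7/2 + 204.082ms (1/2)
5. 1632.653ms @ 4 + 204.082ms (1/2)
6. 1836.735ms @ 9/2 + 612.245ms (3/2)
7. 2448.98ms @ 6 + 612.245ms (3/2)
8. 3061.224ms @ 15/2 + 306.122ms (3/4)
9. 3367.347ms @ 33/4 + 306.122ms (3/4)
10. 3673.469ms @ 9 + 306.122ms (3/4)
11. 3979.592ms @ 39/4 + 306.122ms (3/4)
12. 4285.714ms @ 21/2 + 612.245ms (3/2)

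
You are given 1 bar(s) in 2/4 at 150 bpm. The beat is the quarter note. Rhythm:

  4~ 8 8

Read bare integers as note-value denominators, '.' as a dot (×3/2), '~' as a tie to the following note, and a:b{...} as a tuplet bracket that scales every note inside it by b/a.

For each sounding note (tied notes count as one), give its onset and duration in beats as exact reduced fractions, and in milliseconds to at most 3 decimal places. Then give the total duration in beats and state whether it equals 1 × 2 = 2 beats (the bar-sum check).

1) 0.0ms=0b +600.0ms=3/2b
2) 600.0ms=3/2b +200.0ms=1/2b
Σ=2b of 2 (150bpm 2/4) — PASS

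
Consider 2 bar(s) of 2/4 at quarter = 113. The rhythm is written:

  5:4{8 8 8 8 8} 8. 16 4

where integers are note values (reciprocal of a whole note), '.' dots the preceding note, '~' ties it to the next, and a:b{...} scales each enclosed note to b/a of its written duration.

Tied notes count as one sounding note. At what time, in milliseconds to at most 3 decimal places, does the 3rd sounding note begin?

note 3 onset = 4/5b = 424.779ms

1. 0.0ms @ 0 + 212.389ms (2/5)
2. 212.389ms @ 2/5 + 212.389ms (2/5)
3. 424.779ms @ 4/5 + 212.389ms (2/5)
4. 637.168ms @ 6/5 + 212.389ms (2/5)
5. 849.558ms @ 8/5 + 212.389ms (2/5)
6. 1061.947ms @ 2 + 398.23ms (3/4)
7. 1460.177ms @ 11/4 + 132.743ms (1/4)
8. 1592.92ms @ 3 + 530.973ms (1)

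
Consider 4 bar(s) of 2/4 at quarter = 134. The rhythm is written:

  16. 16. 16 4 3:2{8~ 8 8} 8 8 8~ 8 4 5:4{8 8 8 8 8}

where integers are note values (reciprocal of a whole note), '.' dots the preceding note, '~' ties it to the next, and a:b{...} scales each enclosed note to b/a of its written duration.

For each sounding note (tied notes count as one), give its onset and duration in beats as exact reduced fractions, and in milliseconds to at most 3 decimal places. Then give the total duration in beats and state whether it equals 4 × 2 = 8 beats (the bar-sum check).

1) 0.0ms=0b +167.91ms=3/8b
2) 167.91ms=3/8b +167.91ms=3/8b
3) 335.821ms=3/4b +111.94ms=1/4b
4) 447.761ms=1b +447.761ms=1b
5) 895.522ms=2b +298.507ms=2/3b
6) 1194.03ms=8/3b +149.254ms=1/3b
7) 1343.284ms=3b +223.881ms=1/2b
8) 1567.164ms=7/2b +223.881ms=1/2b
9) 1791.045ms=4b +447.761ms=1b
10) 2238.806ms=5b +447.761ms=1b
11) 2686.567ms=6b +179.104ms=2/5b
12) 2865.672ms=32/5b +179.104ms=2/5b
13) 3044.776ms=34/5b +179.104ms=2/5b
14) 3223.881ms=36/5b +179.104ms=2/5b
15) 3402.985ms=38/5b +179.104ms=2/5b
Σ=8b of 8 (134bpm 2/4) — PASS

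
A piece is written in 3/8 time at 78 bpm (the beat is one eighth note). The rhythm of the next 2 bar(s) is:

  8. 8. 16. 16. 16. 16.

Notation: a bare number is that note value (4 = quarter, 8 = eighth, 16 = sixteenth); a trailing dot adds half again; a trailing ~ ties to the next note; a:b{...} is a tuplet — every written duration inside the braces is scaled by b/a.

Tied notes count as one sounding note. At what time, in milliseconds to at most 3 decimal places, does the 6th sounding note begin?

note 6 onset = 21/4b = 4038.462ms

1. 0.0ms @ 0 + 1153.846ms (3/2)
2. 1153.846ms @ 3/2 + 1153.846ms (3/2)
3. 2307.692ms @ 3 + 576.923ms (3/4)
4. 2884.615ms @ 15/4 + 576.923ms (3/4)
5. 3461.538ms @ 9/2 + 576.923ms (3/4)
6. 4038.462ms @ 21/4 + 576.923ms (3/4)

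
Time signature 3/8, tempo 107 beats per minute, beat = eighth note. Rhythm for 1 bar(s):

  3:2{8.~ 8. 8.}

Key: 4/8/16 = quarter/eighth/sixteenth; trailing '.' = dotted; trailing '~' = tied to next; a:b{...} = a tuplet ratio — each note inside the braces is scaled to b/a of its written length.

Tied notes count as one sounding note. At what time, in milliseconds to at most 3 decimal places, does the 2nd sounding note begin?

1. 0.0ms @ 0 + 1121.495ms (2)
2. 1121.495ms @ 2 + 560.748ms (1)

note 2 onset = 2b = 1121.495ms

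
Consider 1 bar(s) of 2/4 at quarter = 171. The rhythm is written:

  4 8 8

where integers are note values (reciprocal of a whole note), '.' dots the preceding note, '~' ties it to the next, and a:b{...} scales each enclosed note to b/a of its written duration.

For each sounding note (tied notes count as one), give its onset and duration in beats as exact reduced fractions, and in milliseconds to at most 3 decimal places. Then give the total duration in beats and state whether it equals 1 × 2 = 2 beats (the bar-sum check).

1) 0.0ms=0b +350.877ms=1b
2) 350.877ms=1b +175.439ms=1/2b
3) 526.316ms=3/2b +175.439ms=1/2b
Σ=2b of 2 (171bpm 2/4) — PASS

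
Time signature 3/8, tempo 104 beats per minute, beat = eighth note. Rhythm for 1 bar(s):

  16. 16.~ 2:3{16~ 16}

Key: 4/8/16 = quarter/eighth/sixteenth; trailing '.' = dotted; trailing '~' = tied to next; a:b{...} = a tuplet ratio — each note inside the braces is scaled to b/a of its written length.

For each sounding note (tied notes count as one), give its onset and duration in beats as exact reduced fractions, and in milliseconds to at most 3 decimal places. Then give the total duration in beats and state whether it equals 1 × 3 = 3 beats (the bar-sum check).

1) 0.0ms=0b +432.692ms=3/4b
2) 432.692ms=3/4b +1298.077ms=9/4b
Σ=3b of 3 (104bpm 3/8) — PASS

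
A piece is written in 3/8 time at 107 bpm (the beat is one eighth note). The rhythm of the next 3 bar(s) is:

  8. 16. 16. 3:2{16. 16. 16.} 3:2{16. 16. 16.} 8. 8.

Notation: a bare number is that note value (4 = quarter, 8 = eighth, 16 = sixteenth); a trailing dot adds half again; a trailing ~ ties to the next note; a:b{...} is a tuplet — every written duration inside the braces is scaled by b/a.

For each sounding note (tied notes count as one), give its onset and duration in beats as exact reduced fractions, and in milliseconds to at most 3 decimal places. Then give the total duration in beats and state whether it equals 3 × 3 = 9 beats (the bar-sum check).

1) 0.0ms=0b +841.121ms=3/2b
2) 841.121ms=3/2b +420.561ms=3/4b
3) 1261.682ms=9/4b +420.561ms=3/4b
4) 1682.243ms=3b +280.374ms=1/2b
5) 1962.617ms=7/2b +280.374ms=1/2b
6) 2242.991ms=4b +280.374ms=1/2b
7) 2523.364ms=9/2b +280.374ms=1/2b
8) 2803.738ms=5b +280.374ms=1/2b
9) 3084.112ms=11/2b +280.374ms=1/2b
10) 3364.486ms=6b +841.121ms=3/2b
11) 4205.607ms=15/2b +841.121ms=3/2b
Σ=9b of 9 (107bpm 3/8) — PASS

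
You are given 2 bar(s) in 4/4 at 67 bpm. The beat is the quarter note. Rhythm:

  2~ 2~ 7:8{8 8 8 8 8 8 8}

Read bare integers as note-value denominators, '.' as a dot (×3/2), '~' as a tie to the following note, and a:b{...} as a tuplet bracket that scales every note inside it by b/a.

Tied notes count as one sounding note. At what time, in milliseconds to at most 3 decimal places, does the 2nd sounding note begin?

1. 0.0ms @ 0 + 4093.817ms (32/7)
2. 4093.817ms @ 32/7 + 511.727ms (4/7)
3. 4605.544ms @ 36/7 + 511.727ms (4/7)
4. 5117.271ms @ 40/7 + 511.727ms (4/7)
5. 5628.998ms @ 44/7 + 511.727ms (4/7)
6. 6140.725ms @ 48/7 + 511.727ms (4/7)
7. 6652.452ms @ 52/7 + 511.727ms (4/7)

note 2 onset = 32/7b = 4093.817ms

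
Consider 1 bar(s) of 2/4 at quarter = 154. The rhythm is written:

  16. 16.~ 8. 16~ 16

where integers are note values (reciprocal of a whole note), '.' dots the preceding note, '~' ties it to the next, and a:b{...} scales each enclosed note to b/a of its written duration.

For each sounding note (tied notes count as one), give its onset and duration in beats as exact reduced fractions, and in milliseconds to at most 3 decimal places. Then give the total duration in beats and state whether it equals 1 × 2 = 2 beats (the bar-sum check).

1) 0.0ms=0b +146.104ms=3/8b
2) 146.104ms=3/8b +438.312ms=9/8b
3) 584.416ms=3/2b +194.805ms=1/2b
Σ=2b of 2 (154bpm 2/4) — PASS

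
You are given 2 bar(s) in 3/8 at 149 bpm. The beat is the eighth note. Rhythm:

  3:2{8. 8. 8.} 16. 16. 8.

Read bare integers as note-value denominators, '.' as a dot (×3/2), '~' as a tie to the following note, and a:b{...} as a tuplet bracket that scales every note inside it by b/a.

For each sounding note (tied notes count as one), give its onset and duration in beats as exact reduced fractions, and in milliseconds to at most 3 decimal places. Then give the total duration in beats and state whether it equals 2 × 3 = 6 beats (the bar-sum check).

1) 0.0ms=0b +402.685ms=1b
2) 402.685ms=1b +402.685ms=1b
3) 805.369ms=2b +402.685ms=1b
4) 1208.054ms=3b +302.013ms=3/4b
5) 1510.067ms=15/4b +302.013ms=3/4b
6) 1812.081ms=9/2b +604.027ms=3/2b
Σ=6b of 6 (149bpm 3/8) — PASS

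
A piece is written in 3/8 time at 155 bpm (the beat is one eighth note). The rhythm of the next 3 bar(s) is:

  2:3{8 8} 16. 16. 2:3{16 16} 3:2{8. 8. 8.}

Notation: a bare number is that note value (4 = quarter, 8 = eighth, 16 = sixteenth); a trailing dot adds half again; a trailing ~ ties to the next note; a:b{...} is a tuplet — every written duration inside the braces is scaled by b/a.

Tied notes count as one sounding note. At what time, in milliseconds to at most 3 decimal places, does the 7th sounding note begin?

note 7 onset = 6b = 2322.581ms

1. 0.0ms @ 0 + 580.645ms (3/2)
2. 580.645ms @ 3/2 + 580.645ms (3/2)
3. 1161.29ms @ 3 + 290.323ms (3/4)
4. 1451.613ms @ 15/4 + 290.323ms (3/4)
5. 1741.935ms @ 9/2 + 290.323ms (3/4)
6. 2032.258ms @ 21/4 + 290.323ms (3/4)
7. 2322.581ms @ 6 + 387.097ms (1)
8. 2709.677ms @ 7 + 387.097ms (1)
9. 3096.774ms @ 8 + 387.097ms (1)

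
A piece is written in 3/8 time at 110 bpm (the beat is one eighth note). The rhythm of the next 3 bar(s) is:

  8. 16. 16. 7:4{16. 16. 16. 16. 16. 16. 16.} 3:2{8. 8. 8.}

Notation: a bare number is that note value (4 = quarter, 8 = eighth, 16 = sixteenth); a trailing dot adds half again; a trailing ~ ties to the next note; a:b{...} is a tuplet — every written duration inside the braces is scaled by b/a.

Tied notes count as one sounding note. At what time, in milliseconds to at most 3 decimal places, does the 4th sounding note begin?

note 4 onset = 3b = 1636.364ms

1. 0.0ms @ 0 + 818.182ms (3/2)
2. 818.182ms @ 3/2 + 409.091ms (3/4)
3. 1227.273ms @ 9/4 + 409.091ms (3/4)
4. 1636.364ms @ 3 + 233.766ms (3/7)
5. 1870.13ms @ 24/7 + 233.766ms (3/7)
6. 2103.896ms @ 27/7 + 233.766ms (3/7)
7. 2337.662ms @ 30/7 + 233.766ms (3/7)
8. 2571.429ms @ 33/7 + 233.766ms (3/7)
9. 2805.195ms @ 36/7 + 233.766ms (3/7)
10. 3038.961ms @ 39/7 + 233.766ms (3/7)
11. 3272.727ms @ 6 + 545.455ms (1)
12. 3818.182ms @ 7 + 545.455ms (1)
13. 4363.636ms @ 8 + 545.455ms (1)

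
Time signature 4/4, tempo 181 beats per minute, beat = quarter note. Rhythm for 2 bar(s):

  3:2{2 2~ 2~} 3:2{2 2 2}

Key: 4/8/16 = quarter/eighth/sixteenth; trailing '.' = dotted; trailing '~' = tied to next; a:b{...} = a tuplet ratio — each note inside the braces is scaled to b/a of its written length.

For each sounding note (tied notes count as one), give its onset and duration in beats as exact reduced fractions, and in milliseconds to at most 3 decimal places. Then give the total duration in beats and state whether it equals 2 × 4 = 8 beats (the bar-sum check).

1) 0.0ms=0b +441.989ms=4/3b
2) 441.989ms=4/3b +1325.967ms=4b
3) 1767.956ms=16/3b +441.989ms=4/3b
4) 2209.945ms=20/3b +441.989ms=4/3b
Σ=8b of 8 (181bpm 4/4) — PASS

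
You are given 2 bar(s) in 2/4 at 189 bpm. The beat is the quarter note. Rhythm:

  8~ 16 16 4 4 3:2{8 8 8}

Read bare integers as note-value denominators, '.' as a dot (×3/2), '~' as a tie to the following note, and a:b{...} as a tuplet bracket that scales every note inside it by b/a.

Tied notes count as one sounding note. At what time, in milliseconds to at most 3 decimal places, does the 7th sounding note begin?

note 7 onset = 11/3b = 1164.021ms

1. 0.0ms @ 0 + 238.095ms (3/4)
2. 238.095ms @ 3/4 + 79.365ms (1/4)
3. 317.46ms @ 1 + 317.46ms (1)
4. 634.921ms @ 2 + 317.46ms (1)
5. 952.381ms @ 3 + 105.82ms (1/3)
6. 1058.201ms @ 10/3 + 105.82ms (1/3)
7. 1164.021ms @ 11/3 + 105.82ms (1/3)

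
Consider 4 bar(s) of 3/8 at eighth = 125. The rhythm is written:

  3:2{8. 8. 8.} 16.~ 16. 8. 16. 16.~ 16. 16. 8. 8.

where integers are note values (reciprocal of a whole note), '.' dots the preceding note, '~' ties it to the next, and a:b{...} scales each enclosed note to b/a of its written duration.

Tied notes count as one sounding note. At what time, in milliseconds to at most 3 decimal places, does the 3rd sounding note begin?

note 3 onset = 2b = 960.0ms

1. 0.0ms @ 0 + 480.0ms (1)
2. 480.0ms @ 1 + 480.0ms (1)
3. 960.0ms @ 2 + 480.0ms (1)
4. 1440.0ms @ 3 + 720.0ms (3/2)
5. 2160.0ms @ 9/2 + 720.0ms (3/2)
6. 2880.0ms @ 6 + 360.0ms (3/4)
7. 3240.0ms @ 27/4 + 720.0ms (3/2)
8. 3960.0ms @ 33/4 + 360.0ms (3/4)
9. 4320.0ms @ 9 + 720.0ms (3/2)
10. 5040.0ms @ 21/2 + 720.0ms (3/2)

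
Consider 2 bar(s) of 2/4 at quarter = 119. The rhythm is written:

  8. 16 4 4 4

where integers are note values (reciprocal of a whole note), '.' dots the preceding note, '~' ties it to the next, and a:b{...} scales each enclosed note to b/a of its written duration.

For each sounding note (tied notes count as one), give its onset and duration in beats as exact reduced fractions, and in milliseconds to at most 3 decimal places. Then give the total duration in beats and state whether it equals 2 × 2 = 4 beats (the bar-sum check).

1) 0.0ms=0b +378.151ms=3/4b
2) 378.151ms=3/4b +126.05ms=1/4b
3) 504.202ms=1b +504.202ms=1b
4) 1008.403ms=2b +504.202ms=1b
5) 1512.605ms=3b +504.202ms=1b
Σ=4b of 4 (119bpm 2/4) — PASS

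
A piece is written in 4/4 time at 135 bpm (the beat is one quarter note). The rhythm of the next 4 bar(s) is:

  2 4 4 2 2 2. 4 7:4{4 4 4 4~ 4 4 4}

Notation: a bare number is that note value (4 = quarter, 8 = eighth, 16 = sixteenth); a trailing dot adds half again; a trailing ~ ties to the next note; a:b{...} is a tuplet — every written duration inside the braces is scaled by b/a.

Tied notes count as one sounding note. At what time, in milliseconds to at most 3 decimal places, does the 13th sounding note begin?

1. 0.0ms @ 0 + 888.889ms (2)
2. 888.889ms @ 2 + 444.444ms (1)
3. 1333.333ms @ 3 + 444.444ms (1)
4. 1777.778ms @ 4 + 888.889ms (2)
5. 2666.667ms @ 6 + 888.889ms (2)
6. 3555.556ms @ 8 + 1333.333ms (3)
7. 4888.889ms @ 11 + 444.444ms (1)
8. 5333.333ms @ 12 + 253.968ms (4/7)
9. 5587.302ms @ 88/7 + 253.968ms (4/7)
10. 5841.27ms @ 92/7 + 253.968ms (4/7)
11. 6095.238ms @ 96/7 + 507.937ms (8/7)
12. 6603.175ms @ 104/7 + 253.968ms (4/7)
13. 6857.143ms @ 108/7 + 253.968ms (4/7)

note 13 onset = 108/7b = 6857.143ms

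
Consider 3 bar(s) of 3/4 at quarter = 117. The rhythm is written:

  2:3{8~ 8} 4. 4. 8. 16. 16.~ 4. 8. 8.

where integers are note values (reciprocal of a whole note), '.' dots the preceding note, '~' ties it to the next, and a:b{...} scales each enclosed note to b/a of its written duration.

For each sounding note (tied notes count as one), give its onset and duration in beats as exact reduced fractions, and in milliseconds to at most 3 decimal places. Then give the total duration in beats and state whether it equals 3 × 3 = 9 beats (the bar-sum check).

1) 0.0ms=0b +769.231ms=3/2b
2) 769.231ms=3/2b +769.231ms=3/2b
3) 1538.462ms=3b +769.231ms=3/2b
4) 2307.692ms=9/2b +384.615ms=3/4b
5) 2692.308ms=21/4b +192.308ms=3/8b
6) 2884.615ms=45/8b +961.538ms=15/8b
7) 3846.154ms=15/2b +384.615ms=3/4b
8) 4230.769ms=33/4b +384.615ms=3/4b
Σ=9b of 9 (117bpm 3/4) — PASS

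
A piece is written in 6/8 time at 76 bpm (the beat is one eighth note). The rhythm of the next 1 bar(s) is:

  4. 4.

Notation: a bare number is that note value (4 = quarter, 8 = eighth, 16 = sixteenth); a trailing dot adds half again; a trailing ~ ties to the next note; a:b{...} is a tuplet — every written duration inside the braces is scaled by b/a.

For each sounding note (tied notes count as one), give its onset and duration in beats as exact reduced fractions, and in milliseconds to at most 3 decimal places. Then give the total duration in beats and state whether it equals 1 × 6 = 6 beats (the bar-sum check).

1) 0.0ms=0b +2368.421ms=3b
2) 2368.421ms=3b +2368.421ms=3b
Σ=6b of 6 (76bpm 6/8) — PASS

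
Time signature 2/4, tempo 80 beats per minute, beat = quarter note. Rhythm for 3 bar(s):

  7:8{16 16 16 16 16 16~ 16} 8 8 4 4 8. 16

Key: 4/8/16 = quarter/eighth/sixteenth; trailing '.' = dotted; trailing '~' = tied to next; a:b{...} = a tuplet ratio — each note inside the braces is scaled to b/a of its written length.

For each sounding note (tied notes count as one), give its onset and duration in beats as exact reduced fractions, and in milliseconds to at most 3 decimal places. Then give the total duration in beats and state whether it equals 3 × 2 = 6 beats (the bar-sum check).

1) 0.0ms=0b +214.286ms=2/7b
2) 214.286ms=2/7b +214.286ms=2/7b
3) 428.571ms=4/7b +214.286ms=2/7b
4) 642.857ms=6/7b +214.286ms=2/7b
5) 857.143ms=8/7b +214.286ms=2/7b
6) 1071.429ms=10/7b +428.571ms=4/7b
7) 1500.0ms=2b +375.0ms=1/2b
8) 1875.0ms=5/2b +375.0ms=1/2b
9) 2250.0ms=3b +750.0ms=1b
10) 3000.0ms=4b +750.0ms=1b
11) 3750.0ms=5b +562.5ms=3/4b
12) 4312.5ms=23/4b +187.5ms=1/4b
Σ=6b of 6 (80bpm 2/4) — PASS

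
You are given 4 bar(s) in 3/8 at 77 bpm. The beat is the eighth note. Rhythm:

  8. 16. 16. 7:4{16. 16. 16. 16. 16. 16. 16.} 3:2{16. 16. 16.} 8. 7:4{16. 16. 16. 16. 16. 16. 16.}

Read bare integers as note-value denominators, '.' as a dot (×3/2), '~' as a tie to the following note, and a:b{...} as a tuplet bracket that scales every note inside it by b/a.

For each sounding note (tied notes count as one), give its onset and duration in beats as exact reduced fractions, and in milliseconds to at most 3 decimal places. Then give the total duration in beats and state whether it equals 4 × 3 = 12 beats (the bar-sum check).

1) 0.0ms=0b +1168.831ms=3/2b
2) 1168.831ms=3/2b +584.416ms=3/4b
3) 1753.247ms=9/4b +584.416ms=3/4b
4) 2337.662ms=3b +333.952ms=3/7b
5) 2671.614ms=24/7b +333.952ms=3/7b
6) 3005.566ms=27/7b +333.952ms=3/7b
7) 3339.518ms=30/7b +333.952ms=3/7b
8) 3673.469ms=33/7b +333.952ms=3/7b
9) 4007.421ms=36/7b +333.952ms=3/7b
10) 4341.373ms=39/7b +333.952ms=3/7b
11) 4675.325ms=6b +389.61ms=1/2b
12) 5064.935ms=13/2b +389.61ms=1/2b
13) 5454.545ms=7b +389.61ms=1/2b
14) 5844.156ms=15/2b +1168.831ms=3/2b
15) 7012.987ms=9b +333.952ms=3/7b
16) 7346.939ms=66/7b +333.952ms=3/7b
17) 7680.891ms=69/7b +333.952ms=3/7b
18) 8014.842ms=72/7b +333.952ms=3/7b
19) 8348.794ms=75/7b +333.952ms=3/7b
20) 8682.746ms=78/7b +333.952ms=3/7b
21) 9016.698ms=81/7b +333.952ms=3/7b
Σ=12b of 12 (77bpm 3/8) — PASS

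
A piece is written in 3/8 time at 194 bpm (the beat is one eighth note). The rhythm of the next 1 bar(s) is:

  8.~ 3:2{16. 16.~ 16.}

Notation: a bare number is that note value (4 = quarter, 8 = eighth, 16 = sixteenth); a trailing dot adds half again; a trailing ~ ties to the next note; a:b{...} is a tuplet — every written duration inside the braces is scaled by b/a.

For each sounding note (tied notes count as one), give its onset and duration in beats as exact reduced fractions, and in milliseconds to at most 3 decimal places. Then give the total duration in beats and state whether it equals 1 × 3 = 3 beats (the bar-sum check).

1) 0.0ms=0b +618.557ms=2b
2) 618.557ms=2b +309.278ms=1b
Σ=3b of 3 (194bpm 3/8) — PASS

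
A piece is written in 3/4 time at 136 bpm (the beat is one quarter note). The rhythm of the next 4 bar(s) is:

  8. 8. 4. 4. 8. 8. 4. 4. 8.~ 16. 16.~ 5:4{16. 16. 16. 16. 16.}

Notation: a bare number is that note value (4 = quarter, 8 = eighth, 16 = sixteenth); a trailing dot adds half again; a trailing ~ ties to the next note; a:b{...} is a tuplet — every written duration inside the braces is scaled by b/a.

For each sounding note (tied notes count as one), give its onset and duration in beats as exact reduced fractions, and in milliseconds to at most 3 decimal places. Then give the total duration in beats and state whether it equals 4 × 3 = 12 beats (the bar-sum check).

1) 0.0ms=0b +330.882ms=3/4b
2) 330.882ms=3/4b +330.882ms=3/4b
3) 661.765ms=3/2b +661.765ms=3/2b
4) 1323.529ms=3b +661.765ms=3/2b
5) 1985.294ms=9/2b +330.882ms=3/4b
6) 2316.176ms=21/4b +330.882ms=3/4b
7) 2647.059ms=6b +661.765ms=3/2b
8) 3308.824ms=15/2b +661.765ms=3/2b
9) 3970.588ms=9b +496.324ms=9/8b
10) 4466.912ms=81/8b +297.794ms=27/40b
11) 4764.706ms=54/5b +132.353ms=3/10b
12) 4897.059ms=111/10b +132.353ms=3/10b
13) 5029.412ms=57/5b +132.353ms=3/10b
14) 5161.765ms=117/10b +132.353ms=3/10b
Σ=12b of 12 (136bpm 3/4) — PASS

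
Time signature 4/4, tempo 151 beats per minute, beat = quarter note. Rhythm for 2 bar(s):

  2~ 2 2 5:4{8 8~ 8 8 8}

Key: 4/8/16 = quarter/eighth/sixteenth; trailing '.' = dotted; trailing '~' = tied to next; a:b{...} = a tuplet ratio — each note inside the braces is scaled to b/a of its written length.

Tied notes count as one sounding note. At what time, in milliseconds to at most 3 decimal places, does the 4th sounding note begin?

1. 0.0ms @ 0 + 1589.404ms (4)
2. 1589.404ms @ 4 + 794.702ms (2)
3. 2384.106ms @ 6 + 158.94ms (2/5)
4. 2543.046ms @ 32/5 + 317.881ms (4/5)
5. 2860.927ms @ 36/5 + 158.94ms (2/5)
6. 3019.868ms @ 38/5 + 158.94ms (2/5)

note 4 onset = 32/5b = 2543.046ms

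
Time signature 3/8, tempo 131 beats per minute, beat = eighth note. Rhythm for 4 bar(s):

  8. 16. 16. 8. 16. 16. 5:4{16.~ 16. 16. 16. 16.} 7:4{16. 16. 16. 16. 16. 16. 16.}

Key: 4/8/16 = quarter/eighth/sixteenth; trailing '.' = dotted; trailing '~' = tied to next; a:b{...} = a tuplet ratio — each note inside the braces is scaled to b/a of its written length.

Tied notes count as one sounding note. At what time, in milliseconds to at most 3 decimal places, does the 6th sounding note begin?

1. 0.0ms @ 0 + 687.023ms (3/2)
2. 687.023ms @ 3/2 + 343.511ms (3/4)
3. 1030.534ms @ 9/4 + 343.511ms (3/4)
4. 1374.046ms @ 3 + 687.023ms (3/2)
5. 2061.069ms @ 9/2 + 343.511ms (3/4)
6. 2404.58ms @ 21/4 + 343.511ms (3/4)
7. 2748.092ms @ 6 + 549.618ms (6/5)
8. 3297.71ms @ 36/5 + 274.809ms (3/5)
9. 3572.519ms @ 39/5 + 274.809ms (3/5)
10. 3847.328ms @ 42/5 + 274.809ms (3/5)
11. 4122.137ms @ 9 + 196.292ms (3/7)
12. 4318.43ms @ 66/7 + 196.292ms (3/7)
13. 4514.722ms @ 69/7 + 196.292ms (3/7)
14. 4711.014ms @ 72/7 + 196.292ms (3/7)
15. 4907.306ms @ 75/7 + 196.292ms (3/7)
16. 5103.599ms @ 78/7 + 196.292ms (3/7)
17. 5299.891ms @ 81/7 + 196.292ms (3/7)

note 6 onset = 21/4b = 2404.58ms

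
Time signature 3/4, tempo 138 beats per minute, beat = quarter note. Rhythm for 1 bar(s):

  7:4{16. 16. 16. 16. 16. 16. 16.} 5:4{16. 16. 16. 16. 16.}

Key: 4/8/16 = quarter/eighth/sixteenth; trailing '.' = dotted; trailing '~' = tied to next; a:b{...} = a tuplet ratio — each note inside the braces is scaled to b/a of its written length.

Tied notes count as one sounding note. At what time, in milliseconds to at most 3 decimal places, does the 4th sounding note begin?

note 4 onset = 9/14b = 279.503ms

1. 0.0ms @ 0 + 93.168ms (3/14)
2. 93.168ms @ 3/14 + 93.168ms (3/14)
3. 186.335ms @ 3/7 + 93.168ms (3/14)
4. 279.503ms @ 9/14 + 93.168ms (3/14)
5. 372.671ms @ 6/7 + 93.168ms (3/14)
6. 465.839ms @ 15/14 + 93.168ms (3/14)
7. 559.006ms @ 9/7 + 93.168ms (3/14)
8. 652.174ms @ 3/2 + 130.435ms (3/10)
9. 782.609ms @ 9/5 + 130.435ms (3/10)
10. 913.043ms @ 21/10 + 130.435ms (3/10)
11. 1043.478ms @ 12/5 + 130.435ms (3/10)
12. 1173.913ms @ 27/10 + 130.435ms (3/10)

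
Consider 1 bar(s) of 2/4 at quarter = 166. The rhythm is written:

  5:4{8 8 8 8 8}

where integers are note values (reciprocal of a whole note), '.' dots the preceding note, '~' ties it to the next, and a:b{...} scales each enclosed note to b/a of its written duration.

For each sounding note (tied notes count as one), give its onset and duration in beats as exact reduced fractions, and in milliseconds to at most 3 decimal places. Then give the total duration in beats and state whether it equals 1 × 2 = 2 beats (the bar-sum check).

1) 0.0ms=0b +144.578ms=2/5b
2) 144.578ms=2/5b +144.578ms=2/5b
3) 289.157ms=4/5b +144.578ms=2/5b
4) 433.735ms=6/5b +144.578ms=2/5b
5) 578.313ms=8/5b +144.578ms=2/5b
Σ=2b of 2 (166bpm 2/4) — PASS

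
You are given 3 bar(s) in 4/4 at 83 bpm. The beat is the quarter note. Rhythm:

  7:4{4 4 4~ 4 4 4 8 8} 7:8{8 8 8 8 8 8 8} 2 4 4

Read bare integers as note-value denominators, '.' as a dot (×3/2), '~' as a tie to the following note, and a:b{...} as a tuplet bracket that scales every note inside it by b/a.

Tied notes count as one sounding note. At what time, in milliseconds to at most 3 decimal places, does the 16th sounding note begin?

note 16 onset = 10b = 7228.916ms

1. 0.0ms @ 0 + 413.081ms (4/7)
2. 413.081ms @ 4/7 + 413.081ms (4/7)
3. 826.162ms @ 8/7 + 826.162ms (8/7)
4. 1652.324ms @ 16/7 + 413.081ms (4/7)
5. 2065.404ms @ 20/7 + 413.081ms (4/7)
6. 2478.485ms @ 24/7 + 206.54ms (2/7)
7. 2685.026ms @ 26/7 + 206.54ms (2/7)
8. 2891.566ms @ 4 + 413.081ms (4/7)
9. 3304.647ms @ 32/7 + 413.081ms (4/7)
10. 3717.728ms @ 36/7 + 413.081ms (4/7)
11. 4130.809ms @ 40/7 + 413.081ms (4/7)
12. 4543.89ms @ 44/7 + 413.081ms (4/7)
13. 4956.971ms @ 48/7 + 413.081ms (4/7)
14. 5370.052ms @ 52/7 + 413.081ms (4/7)
15. 5783.133ms @ 8 + 1445.783ms (2)
16. 7228.916ms @ 10 + 722.892ms (1)
17. 7951.807ms @ 11 + 722.892ms (1)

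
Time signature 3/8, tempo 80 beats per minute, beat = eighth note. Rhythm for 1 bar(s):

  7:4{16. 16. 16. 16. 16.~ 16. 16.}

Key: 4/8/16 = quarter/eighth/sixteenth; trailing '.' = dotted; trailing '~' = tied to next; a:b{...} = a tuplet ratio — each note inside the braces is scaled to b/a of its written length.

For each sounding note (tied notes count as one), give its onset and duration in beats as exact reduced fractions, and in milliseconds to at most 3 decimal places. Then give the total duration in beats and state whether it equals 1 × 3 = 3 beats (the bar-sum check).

1) 0.0ms=0b +321.429ms=3/7b
2) 321.429ms=3/7b +321.429ms=3/7b
3) 642.857ms=6/7b +321.429ms=3/7b
4) 964.286ms=9/7b +321.429ms=3/7b
5) 1285.714ms=12/7b +642.857ms=6/7b
6) 1928.571ms=18/7b +321.429ms=3/7b
Σ=3b of 3 (80bpm 3/8) — PASS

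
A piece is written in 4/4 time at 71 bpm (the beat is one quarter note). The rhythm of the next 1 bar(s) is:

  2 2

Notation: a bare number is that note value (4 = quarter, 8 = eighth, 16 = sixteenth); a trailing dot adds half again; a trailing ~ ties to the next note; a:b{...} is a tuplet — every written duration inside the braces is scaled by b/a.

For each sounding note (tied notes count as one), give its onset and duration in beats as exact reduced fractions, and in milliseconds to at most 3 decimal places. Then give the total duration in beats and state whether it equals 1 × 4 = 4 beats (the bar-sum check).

1) 0.0ms=0b +1690.141ms=2b
2) 1690.141ms=2b +1690.141ms=2b
Σ=4b of 4 (71bpm 4/4) — PASS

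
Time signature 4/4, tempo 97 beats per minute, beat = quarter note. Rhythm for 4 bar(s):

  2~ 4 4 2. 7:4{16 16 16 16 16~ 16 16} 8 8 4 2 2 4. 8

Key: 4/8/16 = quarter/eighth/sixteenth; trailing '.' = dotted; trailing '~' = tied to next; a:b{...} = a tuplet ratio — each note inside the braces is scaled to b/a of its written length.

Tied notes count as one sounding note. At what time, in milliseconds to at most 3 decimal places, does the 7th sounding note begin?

1. 0.0ms @ 0 + 1855.67ms (3)
2. 1855.67ms @ 3 + 618.557ms (1)
3. 2474.227ms @ 4 + 1855.67ms (3)
4. 4329.897ms @ 7 + 88.365ms (1/7)
5. 4418.262ms @ 50/7 + 88.365ms (1/7)
6. 4506.627ms @ 51/7 + 88.365ms (1/7)
7. 4594.993ms @ 52/7 + 88.365ms (1/7)
8. 4683.358ms @ 53/7 + 176.73ms (2/7)
9. 4860.088ms @ 55/7 + 88.365ms (1/7)
10. 4948.454ms @ 8 + 309.278ms (1/2)
11. 5257.732ms @ 17/2 + 309.278ms (1/2)
12. 5567.01ms @ 9 + 618.557ms (1)
13. 6185.567ms @ 10 + 1237.113ms (2)
14. 7422.68ms @ 12 + 1237.113ms (2)
15. 8659.794ms @ 14 + 927.835ms (3/2)
16. 9587.629ms @ 31/2 + 309.278ms (1/2)

note 7 onset = 52/7b = 4594.993ms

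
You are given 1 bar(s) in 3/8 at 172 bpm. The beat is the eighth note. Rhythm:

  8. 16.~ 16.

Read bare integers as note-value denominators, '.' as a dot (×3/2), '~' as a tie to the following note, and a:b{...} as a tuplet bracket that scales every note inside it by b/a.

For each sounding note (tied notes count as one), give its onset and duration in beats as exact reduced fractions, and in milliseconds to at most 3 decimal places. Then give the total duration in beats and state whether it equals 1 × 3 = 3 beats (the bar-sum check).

1) 0.0ms=0b +523.256ms=3/2b
2) 523.256ms=3/2b +523.256ms=3/2b
Σ=3b of 3 (172bpm 3/8) — PASS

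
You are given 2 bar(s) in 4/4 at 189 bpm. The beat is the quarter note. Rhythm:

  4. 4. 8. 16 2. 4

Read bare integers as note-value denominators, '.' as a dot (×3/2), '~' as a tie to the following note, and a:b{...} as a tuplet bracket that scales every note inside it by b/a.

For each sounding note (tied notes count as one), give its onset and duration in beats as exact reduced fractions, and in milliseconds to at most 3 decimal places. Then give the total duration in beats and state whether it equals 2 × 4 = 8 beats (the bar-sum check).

1) 0.0ms=0b +476.19ms=3/2b
2) 476.19ms=3/2b +476.19ms=3/2b
3) 952.381ms=3b +238.095ms=3/4b
4) 1190.476ms=15/4b +79.365ms=1/4b
5) 1269.841ms=4b +952.381ms=3b
6) 2222.222ms=7b +317.46ms=1b
Σ=8b of 8 (189bpm 4/4) — PASS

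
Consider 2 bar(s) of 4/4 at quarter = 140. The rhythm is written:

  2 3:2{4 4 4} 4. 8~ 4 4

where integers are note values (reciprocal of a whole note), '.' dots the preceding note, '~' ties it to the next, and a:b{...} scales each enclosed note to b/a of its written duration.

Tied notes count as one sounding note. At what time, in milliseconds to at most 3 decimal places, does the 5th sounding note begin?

1. 0.0ms @ 0 + 857.143ms (2)
2. 857.143ms @ 2 + 285.714ms (2/3)
3. 1142.857ms @ 8/3 + 285.714ms (2/3)
4. 1428.571ms @ 10/3 + 285.714ms (2/3)
5. 1714.286ms @ 4 + 642.857ms (3/2)
6. 2357.143ms @ 11/2 + 642.857ms (3/2)
7. 3000.0ms @ 7 + 428.571ms (1)

note 5 onset = 4b = 1714.286ms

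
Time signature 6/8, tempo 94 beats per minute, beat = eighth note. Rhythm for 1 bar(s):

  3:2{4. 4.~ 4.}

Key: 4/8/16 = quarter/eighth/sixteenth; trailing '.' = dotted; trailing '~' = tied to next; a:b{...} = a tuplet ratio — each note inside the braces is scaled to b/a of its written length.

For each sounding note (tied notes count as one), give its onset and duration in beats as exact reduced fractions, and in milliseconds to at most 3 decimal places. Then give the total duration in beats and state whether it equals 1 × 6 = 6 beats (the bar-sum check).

1) 0.0ms=0b +1276.596ms=2b
2) 1276.596ms=2b +2553.191ms=4b
Σ=6b of 6 (94bpm 6/8) — PASS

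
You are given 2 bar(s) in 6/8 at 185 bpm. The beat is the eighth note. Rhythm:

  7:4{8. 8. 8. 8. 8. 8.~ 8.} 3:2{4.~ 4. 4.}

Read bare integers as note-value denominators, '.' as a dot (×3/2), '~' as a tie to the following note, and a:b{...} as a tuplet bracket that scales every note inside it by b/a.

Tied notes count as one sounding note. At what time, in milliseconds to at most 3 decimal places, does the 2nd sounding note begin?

note 2 onset = 6/7b = 277.992ms

1. 0.0ms @ 0 + 277.992ms (6/7)
2. 277.992ms @ 6/7 + 277.992ms (6/7)
3. 555.985ms @ 12/7 + 277.992ms (6/7)
4. 833.977ms @ 18/7 + 277.992ms (6/7)
5. 1111.969ms @ 24/7 + 277.992ms (6/7)
6. 1389.961ms @ 30/7 + 555.985ms (12/7)
7. 1945.946ms @ 6 + 1297.297ms (4)
8. 3243.243ms @ 10 + 648.649ms (2)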